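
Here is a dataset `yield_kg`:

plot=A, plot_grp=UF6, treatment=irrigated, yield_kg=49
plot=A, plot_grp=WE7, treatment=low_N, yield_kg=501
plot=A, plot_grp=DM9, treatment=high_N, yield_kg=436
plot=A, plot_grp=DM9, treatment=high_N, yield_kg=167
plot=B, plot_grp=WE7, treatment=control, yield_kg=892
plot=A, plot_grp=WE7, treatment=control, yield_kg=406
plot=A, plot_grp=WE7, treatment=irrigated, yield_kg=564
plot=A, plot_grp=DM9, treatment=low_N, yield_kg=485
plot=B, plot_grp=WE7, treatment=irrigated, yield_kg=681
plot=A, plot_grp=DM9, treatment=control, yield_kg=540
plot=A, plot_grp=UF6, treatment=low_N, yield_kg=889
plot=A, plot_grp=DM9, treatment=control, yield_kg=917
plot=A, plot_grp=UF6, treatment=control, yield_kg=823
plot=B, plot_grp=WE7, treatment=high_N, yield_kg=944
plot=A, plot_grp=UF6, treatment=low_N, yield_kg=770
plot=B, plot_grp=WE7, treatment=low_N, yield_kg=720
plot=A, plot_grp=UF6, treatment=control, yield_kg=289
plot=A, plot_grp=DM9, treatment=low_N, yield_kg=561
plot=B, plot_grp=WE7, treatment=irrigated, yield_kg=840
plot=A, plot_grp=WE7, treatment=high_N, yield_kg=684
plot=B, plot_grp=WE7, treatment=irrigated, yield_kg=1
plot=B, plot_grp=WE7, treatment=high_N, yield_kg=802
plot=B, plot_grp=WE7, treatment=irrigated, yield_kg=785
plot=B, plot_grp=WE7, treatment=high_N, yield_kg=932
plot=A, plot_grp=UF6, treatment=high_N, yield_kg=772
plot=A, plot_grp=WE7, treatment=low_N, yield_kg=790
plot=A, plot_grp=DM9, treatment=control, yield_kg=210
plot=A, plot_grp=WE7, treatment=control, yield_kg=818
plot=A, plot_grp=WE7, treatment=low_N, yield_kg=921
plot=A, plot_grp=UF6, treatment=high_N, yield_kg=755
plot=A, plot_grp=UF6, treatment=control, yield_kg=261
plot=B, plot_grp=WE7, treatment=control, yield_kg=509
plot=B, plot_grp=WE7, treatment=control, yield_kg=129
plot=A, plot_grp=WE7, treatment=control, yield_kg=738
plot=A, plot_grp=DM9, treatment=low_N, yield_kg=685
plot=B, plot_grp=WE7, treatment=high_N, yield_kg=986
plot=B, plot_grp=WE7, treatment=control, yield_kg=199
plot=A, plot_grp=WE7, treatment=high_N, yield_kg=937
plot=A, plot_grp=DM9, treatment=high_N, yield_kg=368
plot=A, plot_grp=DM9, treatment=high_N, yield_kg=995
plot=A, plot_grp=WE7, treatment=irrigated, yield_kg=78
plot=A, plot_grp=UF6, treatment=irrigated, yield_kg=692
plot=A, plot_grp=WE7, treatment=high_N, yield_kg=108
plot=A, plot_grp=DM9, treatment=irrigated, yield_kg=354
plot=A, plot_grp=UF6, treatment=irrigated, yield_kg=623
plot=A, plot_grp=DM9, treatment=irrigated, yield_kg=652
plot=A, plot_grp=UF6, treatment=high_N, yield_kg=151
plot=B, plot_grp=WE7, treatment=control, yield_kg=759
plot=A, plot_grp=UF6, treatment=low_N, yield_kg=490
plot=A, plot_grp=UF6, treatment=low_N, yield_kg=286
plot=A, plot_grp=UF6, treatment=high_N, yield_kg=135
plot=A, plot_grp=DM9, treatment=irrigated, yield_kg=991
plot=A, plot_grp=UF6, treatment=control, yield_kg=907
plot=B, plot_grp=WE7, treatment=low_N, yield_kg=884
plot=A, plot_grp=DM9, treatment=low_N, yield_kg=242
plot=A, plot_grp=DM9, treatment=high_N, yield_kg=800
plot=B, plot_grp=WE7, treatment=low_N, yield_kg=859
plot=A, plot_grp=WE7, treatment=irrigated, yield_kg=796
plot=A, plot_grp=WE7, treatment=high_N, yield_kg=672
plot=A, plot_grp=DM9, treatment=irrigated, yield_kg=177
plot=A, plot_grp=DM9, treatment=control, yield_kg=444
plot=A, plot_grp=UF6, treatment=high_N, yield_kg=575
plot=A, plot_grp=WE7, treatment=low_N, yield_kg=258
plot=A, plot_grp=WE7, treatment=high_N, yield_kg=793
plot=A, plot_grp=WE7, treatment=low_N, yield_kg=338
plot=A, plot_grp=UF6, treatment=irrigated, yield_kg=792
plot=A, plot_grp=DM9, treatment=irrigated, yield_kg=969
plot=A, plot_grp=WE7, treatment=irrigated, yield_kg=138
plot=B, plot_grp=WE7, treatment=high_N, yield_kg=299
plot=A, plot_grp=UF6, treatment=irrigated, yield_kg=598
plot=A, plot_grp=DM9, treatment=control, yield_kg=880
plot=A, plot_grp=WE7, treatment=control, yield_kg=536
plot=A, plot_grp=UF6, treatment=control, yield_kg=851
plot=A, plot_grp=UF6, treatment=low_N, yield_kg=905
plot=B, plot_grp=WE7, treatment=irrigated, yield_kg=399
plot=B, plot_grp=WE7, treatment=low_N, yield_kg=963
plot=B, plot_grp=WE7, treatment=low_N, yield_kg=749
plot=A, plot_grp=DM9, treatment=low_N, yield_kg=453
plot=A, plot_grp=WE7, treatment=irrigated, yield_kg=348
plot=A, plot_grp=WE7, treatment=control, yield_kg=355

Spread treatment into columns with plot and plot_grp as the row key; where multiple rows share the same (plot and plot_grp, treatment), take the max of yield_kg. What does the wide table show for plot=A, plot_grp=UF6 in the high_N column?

Rows with plot=A, plot_grp=UF6 and treatment=high_N: yield_kg values are 772, 755, 151, 135, 575.
max(772, 755, 151, 135, 575) = 772.

772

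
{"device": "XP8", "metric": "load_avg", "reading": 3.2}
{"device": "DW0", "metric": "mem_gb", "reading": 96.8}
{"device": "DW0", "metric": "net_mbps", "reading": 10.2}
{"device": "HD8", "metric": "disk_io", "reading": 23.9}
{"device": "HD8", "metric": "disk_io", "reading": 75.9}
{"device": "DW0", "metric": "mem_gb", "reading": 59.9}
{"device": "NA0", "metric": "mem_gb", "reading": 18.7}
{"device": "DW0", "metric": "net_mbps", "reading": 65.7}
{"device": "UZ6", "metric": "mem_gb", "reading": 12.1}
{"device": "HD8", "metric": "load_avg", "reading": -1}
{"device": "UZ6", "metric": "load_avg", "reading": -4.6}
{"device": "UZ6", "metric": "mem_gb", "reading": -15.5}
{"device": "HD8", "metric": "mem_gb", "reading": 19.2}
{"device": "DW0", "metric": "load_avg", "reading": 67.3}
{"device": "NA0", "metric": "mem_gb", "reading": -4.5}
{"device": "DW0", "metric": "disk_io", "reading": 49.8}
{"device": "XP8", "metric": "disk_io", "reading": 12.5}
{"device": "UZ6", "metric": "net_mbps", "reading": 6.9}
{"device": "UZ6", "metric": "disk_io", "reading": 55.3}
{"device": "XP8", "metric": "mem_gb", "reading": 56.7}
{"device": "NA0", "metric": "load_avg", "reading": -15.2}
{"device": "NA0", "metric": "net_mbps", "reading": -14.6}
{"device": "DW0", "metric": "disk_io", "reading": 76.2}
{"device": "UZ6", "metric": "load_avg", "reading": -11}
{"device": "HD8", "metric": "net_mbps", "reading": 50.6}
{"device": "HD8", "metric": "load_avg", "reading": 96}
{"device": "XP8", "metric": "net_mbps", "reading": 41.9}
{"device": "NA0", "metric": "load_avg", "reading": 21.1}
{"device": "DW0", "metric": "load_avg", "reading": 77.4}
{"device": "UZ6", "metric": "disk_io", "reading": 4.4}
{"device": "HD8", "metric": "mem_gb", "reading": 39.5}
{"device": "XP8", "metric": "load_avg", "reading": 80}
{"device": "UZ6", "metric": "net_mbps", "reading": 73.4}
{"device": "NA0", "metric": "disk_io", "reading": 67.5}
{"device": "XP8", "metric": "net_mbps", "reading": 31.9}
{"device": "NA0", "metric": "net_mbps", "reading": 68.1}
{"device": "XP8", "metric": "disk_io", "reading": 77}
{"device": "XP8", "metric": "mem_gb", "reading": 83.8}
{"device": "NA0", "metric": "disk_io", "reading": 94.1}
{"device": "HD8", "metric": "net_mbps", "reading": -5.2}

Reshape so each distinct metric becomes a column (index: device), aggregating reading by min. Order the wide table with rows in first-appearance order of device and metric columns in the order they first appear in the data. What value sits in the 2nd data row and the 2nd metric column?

With rows in first-appearance order of device, row 2 is device=DW0. metric columns in first-appearance order: load_avg, mem_gb, net_mbps, disk_io; column 2 is mem_gb.
Long rows with device=DW0, metric=mem_gb: min(96.8, 59.9) = 59.9.

59.9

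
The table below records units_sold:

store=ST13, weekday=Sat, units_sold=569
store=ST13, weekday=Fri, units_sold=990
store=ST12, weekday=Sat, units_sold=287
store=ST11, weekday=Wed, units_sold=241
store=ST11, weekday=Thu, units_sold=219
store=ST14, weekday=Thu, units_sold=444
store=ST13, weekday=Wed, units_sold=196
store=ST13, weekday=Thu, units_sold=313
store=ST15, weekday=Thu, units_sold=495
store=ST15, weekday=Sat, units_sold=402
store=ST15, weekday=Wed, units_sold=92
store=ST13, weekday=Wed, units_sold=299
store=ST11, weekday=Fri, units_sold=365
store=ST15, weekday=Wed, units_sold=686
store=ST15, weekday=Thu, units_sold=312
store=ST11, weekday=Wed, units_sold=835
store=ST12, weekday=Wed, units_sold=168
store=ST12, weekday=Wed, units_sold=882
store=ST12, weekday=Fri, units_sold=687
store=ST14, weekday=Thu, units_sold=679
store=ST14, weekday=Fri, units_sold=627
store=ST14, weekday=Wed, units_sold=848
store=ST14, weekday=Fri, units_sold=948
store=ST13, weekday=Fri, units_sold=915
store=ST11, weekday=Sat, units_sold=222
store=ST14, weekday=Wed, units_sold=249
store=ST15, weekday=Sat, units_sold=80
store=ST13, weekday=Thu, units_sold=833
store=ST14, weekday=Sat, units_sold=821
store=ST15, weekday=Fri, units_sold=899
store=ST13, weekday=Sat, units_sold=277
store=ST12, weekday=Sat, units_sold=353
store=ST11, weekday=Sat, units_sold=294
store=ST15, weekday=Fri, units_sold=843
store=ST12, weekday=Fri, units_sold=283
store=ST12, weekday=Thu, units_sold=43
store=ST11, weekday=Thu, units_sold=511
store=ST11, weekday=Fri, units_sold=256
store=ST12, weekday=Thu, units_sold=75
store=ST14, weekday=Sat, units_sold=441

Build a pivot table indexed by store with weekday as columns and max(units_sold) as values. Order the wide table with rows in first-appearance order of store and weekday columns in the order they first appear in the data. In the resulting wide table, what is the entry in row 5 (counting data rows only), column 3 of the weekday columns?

686

With rows in first-appearance order of store, row 5 is store=ST15. weekday columns in first-appearance order: Sat, Fri, Wed, Thu; column 3 is Wed.
Long rows with store=ST15, weekday=Wed: max(92, 686) = 686.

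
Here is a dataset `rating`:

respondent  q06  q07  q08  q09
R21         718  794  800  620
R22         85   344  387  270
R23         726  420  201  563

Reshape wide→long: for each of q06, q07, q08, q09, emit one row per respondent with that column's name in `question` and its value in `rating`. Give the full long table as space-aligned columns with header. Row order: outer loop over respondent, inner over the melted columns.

Each (respondent, column) pair becomes one row: 3 × 4 = 12 rows.
For example, (R21, q06) → rating=718.

respondent  question  rating
R21         q06       718   
R21         q07       794   
R21         q08       800   
R21         q09       620   
R22         q06       85    
R22         q07       344   
R22         q08       387   
R22         q09       270   
R23         q06       726   
R23         q07       420   
R23         q08       201   
R23         q09       563   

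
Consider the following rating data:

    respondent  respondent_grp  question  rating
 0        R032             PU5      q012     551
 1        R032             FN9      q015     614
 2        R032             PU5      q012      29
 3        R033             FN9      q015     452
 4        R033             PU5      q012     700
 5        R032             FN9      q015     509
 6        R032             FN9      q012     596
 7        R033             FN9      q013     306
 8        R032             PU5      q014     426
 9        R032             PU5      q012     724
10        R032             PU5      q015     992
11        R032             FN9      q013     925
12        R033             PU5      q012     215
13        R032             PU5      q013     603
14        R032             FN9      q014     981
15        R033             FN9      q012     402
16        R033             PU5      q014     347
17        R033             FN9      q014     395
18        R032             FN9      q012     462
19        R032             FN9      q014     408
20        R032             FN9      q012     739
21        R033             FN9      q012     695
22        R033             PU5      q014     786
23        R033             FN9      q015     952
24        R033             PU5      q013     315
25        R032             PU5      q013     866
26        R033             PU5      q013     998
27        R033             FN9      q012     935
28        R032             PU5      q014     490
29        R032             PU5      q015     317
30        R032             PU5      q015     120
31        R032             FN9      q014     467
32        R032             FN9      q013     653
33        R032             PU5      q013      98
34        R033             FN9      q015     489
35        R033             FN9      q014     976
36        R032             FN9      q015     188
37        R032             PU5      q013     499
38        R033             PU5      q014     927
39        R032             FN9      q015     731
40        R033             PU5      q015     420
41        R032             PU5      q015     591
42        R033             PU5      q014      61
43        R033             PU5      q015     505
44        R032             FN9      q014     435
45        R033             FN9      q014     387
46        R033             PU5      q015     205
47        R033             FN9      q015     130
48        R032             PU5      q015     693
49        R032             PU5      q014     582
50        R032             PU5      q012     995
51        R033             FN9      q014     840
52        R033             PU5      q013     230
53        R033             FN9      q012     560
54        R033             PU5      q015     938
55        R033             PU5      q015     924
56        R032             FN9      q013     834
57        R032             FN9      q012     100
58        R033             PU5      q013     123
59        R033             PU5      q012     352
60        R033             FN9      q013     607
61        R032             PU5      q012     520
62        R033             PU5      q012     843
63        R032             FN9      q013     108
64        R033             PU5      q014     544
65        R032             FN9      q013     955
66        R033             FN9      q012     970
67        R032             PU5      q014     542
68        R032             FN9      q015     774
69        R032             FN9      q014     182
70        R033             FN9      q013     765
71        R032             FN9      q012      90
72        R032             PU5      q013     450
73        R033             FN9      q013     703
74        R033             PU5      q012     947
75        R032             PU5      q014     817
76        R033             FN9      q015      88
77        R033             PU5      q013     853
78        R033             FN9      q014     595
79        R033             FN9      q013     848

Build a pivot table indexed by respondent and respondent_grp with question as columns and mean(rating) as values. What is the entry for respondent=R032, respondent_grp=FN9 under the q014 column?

494.60

Rows with respondent=R032, respondent_grp=FN9 and question=q014: rating values are 981, 408, 467, 435, 182.
(981 + 408 + 467 + 435 + 182) / 5 = 494.60.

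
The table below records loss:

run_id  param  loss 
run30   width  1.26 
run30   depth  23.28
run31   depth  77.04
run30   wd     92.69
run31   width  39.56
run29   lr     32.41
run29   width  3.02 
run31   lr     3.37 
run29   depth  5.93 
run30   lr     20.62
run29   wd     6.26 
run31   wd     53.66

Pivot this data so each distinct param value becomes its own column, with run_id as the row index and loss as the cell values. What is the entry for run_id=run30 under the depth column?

23.28

Wide layout: rows indexed by run_id, columns are the 4 distinct param values (width, depth, wd, lr).
Cell (run_id=run30, param=depth) draws from the long row where run_id=run30 and param=depth, which has loss=23.28.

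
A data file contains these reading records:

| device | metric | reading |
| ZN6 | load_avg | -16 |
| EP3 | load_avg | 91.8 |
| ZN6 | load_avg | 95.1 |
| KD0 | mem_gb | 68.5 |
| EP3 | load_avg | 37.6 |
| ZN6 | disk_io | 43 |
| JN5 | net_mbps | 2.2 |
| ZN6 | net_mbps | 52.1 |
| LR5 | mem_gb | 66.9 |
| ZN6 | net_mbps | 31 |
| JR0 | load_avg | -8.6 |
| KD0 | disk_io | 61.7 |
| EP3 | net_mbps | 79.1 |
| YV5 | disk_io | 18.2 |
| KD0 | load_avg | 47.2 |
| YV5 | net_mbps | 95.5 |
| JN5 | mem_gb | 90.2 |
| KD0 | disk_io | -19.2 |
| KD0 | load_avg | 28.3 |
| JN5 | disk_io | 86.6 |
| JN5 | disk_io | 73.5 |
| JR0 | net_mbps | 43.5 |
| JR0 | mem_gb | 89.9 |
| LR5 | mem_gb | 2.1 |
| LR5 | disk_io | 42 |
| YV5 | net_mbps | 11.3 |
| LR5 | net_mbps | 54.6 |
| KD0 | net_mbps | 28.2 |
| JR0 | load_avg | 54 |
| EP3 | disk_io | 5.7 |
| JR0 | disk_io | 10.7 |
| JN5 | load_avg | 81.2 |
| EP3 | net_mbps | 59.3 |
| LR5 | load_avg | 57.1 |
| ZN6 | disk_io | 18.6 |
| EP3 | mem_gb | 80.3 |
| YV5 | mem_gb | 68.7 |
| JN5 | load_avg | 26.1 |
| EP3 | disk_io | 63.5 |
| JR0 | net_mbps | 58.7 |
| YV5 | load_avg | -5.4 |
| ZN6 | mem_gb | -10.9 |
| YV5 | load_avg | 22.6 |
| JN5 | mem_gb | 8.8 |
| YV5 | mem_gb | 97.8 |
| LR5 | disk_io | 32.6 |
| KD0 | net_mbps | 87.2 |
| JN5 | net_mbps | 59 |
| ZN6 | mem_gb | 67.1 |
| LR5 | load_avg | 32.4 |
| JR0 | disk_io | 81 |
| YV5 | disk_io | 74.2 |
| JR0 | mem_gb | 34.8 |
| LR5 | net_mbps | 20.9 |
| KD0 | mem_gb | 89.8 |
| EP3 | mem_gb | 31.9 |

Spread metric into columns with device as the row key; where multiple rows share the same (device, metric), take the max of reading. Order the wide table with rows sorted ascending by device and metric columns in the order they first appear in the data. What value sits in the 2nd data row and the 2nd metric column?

90.2

With rows sorted ascending by device, row 2 is device=JN5. metric columns in first-appearance order: load_avg, mem_gb, disk_io, net_mbps; column 2 is mem_gb.
Long rows with device=JN5, metric=mem_gb: max(90.2, 8.8) = 90.2.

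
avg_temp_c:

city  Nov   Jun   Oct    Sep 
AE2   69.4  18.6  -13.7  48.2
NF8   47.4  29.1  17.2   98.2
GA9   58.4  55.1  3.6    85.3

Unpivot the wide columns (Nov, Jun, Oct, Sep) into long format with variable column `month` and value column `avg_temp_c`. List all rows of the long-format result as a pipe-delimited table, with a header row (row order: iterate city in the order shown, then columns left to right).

| city | month | avg_temp_c |
| AE2 | Nov | 69.4 |
| AE2 | Jun | 18.6 |
| AE2 | Oct | -13.7 |
| AE2 | Sep | 48.2 |
| NF8 | Nov | 47.4 |
| NF8 | Jun | 29.1 |
| NF8 | Oct | 17.2 |
| NF8 | Sep | 98.2 |
| GA9 | Nov | 58.4 |
| GA9 | Jun | 55.1 |
| GA9 | Oct | 3.6 |
| GA9 | Sep | 85.3 |

Each (city, column) pair becomes one row: 3 × 4 = 12 rows.
For example, (AE2, Nov) → avg_temp_c=69.4.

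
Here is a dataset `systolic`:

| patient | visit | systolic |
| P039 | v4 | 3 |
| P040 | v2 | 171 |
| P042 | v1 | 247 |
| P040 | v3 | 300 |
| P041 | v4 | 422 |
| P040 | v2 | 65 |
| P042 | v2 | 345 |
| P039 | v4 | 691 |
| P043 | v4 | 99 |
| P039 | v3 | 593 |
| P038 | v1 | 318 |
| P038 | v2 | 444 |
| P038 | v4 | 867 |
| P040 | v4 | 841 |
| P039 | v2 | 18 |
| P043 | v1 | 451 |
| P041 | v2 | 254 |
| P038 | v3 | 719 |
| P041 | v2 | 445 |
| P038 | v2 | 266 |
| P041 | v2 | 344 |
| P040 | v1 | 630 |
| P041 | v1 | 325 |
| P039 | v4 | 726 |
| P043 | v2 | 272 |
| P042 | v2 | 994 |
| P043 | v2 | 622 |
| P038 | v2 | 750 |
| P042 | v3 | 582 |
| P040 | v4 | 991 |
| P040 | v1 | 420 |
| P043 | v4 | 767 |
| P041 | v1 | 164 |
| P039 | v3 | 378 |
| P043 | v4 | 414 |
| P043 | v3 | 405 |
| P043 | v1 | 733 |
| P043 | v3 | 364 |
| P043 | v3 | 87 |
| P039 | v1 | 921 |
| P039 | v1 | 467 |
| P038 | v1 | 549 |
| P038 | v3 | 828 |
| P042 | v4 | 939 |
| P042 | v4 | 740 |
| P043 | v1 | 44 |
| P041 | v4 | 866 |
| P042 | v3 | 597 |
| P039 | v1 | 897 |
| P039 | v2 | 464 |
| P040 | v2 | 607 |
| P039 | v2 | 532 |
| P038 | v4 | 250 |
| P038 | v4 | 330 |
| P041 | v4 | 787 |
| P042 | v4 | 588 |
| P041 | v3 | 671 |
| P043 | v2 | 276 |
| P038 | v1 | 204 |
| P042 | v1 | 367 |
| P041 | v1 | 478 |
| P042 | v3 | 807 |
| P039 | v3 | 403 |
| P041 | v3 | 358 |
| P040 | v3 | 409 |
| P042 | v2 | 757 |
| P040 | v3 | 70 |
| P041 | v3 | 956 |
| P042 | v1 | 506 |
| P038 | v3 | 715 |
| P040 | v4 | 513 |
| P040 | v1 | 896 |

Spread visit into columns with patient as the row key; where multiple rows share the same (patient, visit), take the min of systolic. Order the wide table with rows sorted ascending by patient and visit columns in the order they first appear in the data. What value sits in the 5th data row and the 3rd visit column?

With rows sorted ascending by patient, row 5 is patient=P042. visit columns in first-appearance order: v4, v2, v1, v3; column 3 is v1.
Long rows with patient=P042, visit=v1: min(247, 367, 506) = 247.

247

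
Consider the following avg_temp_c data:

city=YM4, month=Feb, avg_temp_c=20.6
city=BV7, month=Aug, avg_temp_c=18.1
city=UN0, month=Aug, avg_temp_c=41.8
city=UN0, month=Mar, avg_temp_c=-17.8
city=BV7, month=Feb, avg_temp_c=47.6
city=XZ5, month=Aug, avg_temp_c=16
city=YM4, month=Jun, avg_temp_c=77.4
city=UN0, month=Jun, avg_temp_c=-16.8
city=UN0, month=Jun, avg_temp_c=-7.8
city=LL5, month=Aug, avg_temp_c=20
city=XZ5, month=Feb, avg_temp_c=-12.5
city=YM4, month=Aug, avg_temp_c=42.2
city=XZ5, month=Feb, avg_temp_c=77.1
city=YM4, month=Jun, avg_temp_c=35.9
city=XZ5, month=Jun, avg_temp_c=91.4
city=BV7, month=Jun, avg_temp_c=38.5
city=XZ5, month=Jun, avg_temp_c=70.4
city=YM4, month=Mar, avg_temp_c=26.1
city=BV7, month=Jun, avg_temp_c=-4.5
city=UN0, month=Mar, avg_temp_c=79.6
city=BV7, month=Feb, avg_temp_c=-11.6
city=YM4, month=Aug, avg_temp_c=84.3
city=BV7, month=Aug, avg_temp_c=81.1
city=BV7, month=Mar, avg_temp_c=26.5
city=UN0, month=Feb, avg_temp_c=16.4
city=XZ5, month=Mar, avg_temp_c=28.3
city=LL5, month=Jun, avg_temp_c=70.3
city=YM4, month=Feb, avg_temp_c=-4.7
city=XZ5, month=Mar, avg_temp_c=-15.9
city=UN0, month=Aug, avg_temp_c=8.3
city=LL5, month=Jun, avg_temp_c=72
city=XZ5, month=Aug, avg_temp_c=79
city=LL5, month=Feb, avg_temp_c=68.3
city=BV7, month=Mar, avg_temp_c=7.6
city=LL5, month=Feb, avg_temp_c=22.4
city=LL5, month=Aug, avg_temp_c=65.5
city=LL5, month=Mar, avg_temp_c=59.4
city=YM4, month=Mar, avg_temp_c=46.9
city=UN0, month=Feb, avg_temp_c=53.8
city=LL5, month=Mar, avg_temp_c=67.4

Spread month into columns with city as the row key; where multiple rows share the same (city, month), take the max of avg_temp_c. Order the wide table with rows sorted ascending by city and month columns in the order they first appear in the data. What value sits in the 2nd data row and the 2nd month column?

65.5

With rows sorted ascending by city, row 2 is city=LL5. month columns in first-appearance order: Feb, Aug, Mar, Jun; column 2 is Aug.
Long rows with city=LL5, month=Aug: max(20, 65.5) = 65.5.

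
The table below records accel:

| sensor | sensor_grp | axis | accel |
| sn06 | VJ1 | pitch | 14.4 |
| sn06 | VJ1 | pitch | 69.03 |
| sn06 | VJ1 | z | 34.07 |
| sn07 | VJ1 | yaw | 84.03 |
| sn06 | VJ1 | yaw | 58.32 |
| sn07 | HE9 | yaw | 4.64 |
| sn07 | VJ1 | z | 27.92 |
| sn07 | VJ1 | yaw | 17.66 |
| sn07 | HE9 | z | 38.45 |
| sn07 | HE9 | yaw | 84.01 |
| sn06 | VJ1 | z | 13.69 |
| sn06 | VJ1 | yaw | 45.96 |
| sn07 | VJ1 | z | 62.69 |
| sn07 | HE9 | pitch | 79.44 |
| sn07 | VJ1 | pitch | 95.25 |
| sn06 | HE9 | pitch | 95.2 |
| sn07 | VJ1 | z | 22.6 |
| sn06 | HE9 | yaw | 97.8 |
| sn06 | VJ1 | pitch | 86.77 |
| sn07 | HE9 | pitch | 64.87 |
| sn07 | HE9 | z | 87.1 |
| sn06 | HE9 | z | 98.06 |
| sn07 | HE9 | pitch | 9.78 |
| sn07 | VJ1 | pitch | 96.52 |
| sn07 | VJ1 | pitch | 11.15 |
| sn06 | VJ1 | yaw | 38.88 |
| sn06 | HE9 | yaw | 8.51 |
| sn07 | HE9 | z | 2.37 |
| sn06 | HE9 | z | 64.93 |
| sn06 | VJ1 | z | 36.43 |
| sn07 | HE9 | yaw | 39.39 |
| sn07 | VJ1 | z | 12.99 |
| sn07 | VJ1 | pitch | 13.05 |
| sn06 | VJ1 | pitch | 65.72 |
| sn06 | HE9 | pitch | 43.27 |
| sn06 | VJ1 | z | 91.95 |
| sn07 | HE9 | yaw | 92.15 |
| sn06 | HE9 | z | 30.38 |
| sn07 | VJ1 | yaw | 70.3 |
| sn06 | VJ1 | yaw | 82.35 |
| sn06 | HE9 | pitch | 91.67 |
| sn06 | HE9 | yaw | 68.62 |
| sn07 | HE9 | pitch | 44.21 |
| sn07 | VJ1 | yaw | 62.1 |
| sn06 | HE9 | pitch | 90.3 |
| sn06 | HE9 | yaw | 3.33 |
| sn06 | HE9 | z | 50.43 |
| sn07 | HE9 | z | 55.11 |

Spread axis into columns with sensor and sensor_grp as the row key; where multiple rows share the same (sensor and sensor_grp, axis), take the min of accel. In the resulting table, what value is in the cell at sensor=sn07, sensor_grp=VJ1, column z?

Rows with sensor=sn07, sensor_grp=VJ1 and axis=z: accel values are 27.92, 62.69, 22.6, 12.99.
min(27.92, 62.69, 22.6, 12.99) = 12.99.

12.99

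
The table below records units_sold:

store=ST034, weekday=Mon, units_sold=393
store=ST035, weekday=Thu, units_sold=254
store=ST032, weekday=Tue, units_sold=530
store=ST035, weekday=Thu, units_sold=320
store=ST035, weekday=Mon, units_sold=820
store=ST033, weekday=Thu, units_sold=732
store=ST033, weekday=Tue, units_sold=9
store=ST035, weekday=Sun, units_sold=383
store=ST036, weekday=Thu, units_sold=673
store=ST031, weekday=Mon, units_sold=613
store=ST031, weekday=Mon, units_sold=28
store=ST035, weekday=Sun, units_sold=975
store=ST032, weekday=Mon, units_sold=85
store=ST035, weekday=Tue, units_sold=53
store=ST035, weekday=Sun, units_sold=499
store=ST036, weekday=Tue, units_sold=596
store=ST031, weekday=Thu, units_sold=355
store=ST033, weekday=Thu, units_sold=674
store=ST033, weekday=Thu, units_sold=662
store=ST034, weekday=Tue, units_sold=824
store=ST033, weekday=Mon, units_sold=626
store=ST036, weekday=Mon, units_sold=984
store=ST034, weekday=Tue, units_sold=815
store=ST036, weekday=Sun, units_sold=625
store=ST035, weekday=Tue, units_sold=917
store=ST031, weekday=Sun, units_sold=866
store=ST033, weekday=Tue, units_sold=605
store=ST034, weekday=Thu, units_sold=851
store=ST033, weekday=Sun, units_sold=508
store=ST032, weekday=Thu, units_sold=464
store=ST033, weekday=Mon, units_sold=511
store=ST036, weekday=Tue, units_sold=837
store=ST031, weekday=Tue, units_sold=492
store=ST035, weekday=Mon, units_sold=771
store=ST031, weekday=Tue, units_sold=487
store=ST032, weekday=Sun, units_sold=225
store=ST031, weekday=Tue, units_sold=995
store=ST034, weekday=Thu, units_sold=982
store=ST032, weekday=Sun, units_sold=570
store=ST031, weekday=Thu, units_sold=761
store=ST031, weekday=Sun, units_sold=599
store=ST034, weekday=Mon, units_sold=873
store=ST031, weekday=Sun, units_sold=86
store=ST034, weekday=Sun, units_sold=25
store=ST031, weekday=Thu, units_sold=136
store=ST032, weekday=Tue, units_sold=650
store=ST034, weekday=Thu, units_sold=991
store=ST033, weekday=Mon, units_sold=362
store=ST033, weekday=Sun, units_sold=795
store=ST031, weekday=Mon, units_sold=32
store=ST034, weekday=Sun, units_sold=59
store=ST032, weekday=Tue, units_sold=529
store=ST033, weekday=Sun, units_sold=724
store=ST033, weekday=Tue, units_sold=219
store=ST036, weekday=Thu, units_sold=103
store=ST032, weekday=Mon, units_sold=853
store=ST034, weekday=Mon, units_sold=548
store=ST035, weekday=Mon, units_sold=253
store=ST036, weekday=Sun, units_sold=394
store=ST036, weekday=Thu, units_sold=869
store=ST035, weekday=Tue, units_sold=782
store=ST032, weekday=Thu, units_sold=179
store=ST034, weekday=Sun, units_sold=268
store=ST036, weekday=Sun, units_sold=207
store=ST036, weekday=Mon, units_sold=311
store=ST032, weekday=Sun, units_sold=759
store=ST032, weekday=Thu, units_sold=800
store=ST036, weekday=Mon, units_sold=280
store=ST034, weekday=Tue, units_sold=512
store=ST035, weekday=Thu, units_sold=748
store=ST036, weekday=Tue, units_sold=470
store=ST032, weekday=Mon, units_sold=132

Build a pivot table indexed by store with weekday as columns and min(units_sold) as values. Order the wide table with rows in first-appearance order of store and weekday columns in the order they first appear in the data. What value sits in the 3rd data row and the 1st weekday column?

85

With rows in first-appearance order of store, row 3 is store=ST032. weekday columns in first-appearance order: Mon, Thu, Tue, Sun; column 1 is Mon.
Long rows with store=ST032, weekday=Mon: min(85, 853, 132) = 85.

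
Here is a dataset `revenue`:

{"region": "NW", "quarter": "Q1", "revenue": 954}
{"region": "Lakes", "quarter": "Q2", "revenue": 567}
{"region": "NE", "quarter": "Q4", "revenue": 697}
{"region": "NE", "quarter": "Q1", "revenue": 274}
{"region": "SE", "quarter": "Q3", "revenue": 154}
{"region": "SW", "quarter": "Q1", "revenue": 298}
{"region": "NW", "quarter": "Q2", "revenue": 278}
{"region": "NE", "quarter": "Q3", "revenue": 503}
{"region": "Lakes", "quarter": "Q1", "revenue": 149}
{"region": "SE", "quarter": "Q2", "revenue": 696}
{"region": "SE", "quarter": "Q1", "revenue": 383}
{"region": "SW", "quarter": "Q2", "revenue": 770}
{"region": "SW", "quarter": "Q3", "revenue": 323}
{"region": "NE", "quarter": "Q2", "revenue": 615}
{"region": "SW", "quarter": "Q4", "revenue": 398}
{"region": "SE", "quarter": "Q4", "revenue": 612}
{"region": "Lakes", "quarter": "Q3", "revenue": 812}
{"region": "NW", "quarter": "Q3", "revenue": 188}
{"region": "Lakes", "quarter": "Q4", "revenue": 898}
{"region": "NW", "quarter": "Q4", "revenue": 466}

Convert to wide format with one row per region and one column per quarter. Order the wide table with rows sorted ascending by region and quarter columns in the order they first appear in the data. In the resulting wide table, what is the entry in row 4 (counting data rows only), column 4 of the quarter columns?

154

With rows sorted ascending by region, row 4 is region=SE. quarter columns in first-appearance order: Q1, Q2, Q4, Q3; column 4 is Q3.
Long rows with region=SE, quarter=Q3: revenue = 154.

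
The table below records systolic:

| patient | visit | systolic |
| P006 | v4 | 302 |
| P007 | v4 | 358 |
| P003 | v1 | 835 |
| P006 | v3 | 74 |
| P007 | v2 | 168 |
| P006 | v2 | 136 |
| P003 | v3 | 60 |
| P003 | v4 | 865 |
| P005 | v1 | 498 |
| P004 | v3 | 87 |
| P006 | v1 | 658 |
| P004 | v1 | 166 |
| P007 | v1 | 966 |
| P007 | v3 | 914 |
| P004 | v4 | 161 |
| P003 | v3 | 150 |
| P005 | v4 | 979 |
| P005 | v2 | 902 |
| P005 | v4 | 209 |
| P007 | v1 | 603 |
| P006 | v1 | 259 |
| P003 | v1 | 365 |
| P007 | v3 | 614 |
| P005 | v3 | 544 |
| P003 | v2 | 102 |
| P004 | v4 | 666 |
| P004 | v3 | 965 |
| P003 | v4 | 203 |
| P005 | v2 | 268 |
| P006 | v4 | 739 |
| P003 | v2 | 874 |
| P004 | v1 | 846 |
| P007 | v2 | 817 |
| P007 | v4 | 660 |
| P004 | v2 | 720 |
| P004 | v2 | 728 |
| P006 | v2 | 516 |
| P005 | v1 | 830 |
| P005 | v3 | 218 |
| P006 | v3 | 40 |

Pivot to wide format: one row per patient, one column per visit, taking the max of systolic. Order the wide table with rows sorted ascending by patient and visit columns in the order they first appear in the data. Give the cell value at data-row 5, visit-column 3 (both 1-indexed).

With rows sorted ascending by patient, row 5 is patient=P007. visit columns in first-appearance order: v4, v1, v3, v2; column 3 is v3.
Long rows with patient=P007, visit=v3: max(914, 614) = 914.

914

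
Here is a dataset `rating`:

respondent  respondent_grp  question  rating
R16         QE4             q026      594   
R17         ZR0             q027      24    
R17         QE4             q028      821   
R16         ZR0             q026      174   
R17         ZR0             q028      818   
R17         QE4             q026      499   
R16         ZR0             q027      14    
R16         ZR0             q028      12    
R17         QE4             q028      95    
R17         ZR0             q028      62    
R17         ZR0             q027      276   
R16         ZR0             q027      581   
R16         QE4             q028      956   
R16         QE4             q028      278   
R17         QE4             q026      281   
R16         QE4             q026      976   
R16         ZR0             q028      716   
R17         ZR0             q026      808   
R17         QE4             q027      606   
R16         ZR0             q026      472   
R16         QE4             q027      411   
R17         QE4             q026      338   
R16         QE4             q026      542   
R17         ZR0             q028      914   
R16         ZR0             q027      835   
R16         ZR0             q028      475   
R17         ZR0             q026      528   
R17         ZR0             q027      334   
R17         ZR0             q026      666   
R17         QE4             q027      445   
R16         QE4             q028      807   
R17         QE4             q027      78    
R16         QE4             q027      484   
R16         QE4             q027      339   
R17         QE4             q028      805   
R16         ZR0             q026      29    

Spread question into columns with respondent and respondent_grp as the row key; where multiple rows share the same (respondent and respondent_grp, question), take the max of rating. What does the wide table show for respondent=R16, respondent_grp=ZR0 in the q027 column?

Rows with respondent=R16, respondent_grp=ZR0 and question=q027: rating values are 14, 581, 835.
max(14, 581, 835) = 835.

835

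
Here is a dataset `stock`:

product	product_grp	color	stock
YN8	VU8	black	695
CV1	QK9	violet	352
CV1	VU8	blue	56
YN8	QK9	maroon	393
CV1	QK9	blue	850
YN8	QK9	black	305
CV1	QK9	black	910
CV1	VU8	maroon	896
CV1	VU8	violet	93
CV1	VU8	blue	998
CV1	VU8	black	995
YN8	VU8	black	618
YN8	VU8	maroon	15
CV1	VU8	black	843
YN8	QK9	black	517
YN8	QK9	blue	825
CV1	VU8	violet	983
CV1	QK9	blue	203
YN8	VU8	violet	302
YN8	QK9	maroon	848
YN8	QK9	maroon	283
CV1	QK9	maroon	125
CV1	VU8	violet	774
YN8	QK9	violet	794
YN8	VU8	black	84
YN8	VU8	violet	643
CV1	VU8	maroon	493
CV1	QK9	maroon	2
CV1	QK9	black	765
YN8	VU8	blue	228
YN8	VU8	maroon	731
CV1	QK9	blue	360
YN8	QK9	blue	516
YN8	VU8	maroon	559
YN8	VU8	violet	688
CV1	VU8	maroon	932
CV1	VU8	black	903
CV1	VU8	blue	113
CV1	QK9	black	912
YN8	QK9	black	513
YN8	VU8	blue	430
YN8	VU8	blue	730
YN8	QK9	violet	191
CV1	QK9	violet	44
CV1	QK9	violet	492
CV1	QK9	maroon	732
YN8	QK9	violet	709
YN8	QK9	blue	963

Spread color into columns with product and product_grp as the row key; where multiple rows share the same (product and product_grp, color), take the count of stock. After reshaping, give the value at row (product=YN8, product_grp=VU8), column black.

3

Rows with product=YN8, product_grp=VU8 and color=black: stock values are 695, 618, 84.
3 rows match — count = 3.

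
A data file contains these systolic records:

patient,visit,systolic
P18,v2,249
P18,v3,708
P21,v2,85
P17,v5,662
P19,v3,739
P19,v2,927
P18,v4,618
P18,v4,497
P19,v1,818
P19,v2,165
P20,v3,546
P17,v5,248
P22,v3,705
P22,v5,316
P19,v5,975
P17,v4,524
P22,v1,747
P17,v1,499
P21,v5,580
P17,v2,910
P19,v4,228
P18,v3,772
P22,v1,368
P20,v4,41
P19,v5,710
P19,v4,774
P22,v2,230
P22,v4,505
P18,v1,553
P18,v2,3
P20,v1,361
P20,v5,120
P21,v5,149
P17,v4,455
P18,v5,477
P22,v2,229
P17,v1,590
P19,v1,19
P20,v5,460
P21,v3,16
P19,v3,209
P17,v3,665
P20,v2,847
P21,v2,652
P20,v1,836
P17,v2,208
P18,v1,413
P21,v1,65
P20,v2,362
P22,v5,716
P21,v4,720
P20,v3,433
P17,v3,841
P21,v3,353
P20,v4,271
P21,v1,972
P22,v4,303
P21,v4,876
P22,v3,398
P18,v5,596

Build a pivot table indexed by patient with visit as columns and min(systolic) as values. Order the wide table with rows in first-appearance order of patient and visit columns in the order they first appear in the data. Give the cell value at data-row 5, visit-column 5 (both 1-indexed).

With rows in first-appearance order of patient, row 5 is patient=P20. visit columns in first-appearance order: v2, v3, v5, v4, v1; column 5 is v1.
Long rows with patient=P20, visit=v1: min(361, 836) = 361.

361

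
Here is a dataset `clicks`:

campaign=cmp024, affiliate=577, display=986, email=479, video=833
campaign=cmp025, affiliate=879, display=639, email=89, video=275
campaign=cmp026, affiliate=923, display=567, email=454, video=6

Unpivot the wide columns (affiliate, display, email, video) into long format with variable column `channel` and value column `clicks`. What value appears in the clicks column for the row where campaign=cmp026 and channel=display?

Unpivoting turns each (campaign, wide-column) pair into one long row.
The wide cell at row cmp026, column display holds 567, so the long row (cmp026, display) has clicks=567.

567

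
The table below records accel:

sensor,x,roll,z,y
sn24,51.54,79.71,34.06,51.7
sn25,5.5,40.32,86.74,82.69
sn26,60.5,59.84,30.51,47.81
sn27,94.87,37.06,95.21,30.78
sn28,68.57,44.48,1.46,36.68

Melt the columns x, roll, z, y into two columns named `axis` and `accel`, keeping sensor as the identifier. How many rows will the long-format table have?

20

5 sensor values × 4 melted columns = 20 rows.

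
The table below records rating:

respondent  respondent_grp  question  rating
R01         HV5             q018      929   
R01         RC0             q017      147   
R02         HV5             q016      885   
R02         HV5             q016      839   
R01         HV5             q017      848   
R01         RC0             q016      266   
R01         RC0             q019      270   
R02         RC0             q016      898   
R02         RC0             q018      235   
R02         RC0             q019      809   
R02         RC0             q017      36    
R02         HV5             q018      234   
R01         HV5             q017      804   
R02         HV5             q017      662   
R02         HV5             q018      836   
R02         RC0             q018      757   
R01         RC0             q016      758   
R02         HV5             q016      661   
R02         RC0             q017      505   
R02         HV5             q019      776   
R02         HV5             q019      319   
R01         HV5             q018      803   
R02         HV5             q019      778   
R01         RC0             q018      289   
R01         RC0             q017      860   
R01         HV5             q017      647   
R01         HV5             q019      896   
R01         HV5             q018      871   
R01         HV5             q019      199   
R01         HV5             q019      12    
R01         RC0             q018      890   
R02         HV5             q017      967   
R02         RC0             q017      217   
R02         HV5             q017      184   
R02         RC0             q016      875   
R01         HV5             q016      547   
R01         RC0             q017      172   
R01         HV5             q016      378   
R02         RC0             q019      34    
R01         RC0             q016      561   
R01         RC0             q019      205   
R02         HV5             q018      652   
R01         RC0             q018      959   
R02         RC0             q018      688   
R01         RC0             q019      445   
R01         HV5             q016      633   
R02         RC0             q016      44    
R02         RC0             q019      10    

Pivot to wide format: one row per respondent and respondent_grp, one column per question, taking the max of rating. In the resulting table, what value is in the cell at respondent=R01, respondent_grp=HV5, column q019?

896

Rows with respondent=R01, respondent_grp=HV5 and question=q019: rating values are 896, 199, 12.
max(896, 199, 12) = 896.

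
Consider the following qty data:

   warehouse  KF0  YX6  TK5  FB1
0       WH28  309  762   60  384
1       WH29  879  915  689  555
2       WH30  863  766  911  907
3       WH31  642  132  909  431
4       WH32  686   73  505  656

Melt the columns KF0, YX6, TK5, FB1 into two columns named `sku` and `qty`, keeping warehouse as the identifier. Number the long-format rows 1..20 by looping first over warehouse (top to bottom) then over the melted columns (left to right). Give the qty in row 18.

73

20 rows total (5 × 4). Row 18: index ⌊(18-1)/4⌋ = 4 into warehouse → WH32; (18-1) mod 4 = 1 into the melted columns → YX6.
So row 18 is (WH32, YX6, 73); qty = 73.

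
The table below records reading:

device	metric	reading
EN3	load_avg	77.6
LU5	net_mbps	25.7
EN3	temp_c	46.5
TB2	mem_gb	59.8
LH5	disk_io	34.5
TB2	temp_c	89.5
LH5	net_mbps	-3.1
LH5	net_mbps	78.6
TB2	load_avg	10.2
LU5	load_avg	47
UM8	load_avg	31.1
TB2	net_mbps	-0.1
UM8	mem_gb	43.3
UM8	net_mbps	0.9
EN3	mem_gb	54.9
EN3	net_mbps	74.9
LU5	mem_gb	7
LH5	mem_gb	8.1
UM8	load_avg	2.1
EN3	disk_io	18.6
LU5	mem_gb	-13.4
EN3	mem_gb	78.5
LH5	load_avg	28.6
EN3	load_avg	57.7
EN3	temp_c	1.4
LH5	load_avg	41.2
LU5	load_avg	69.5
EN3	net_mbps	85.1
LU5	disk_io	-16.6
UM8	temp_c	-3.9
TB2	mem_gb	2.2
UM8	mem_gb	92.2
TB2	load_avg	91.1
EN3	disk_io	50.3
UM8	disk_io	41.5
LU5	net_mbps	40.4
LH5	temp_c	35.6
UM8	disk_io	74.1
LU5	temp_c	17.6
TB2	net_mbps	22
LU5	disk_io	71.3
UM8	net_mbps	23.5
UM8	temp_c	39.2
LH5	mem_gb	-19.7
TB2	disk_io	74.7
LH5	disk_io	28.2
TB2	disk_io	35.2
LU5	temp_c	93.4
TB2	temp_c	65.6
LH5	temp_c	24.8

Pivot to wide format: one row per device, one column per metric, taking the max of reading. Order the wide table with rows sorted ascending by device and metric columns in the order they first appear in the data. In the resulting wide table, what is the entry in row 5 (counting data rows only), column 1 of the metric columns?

With rows sorted ascending by device, row 5 is device=UM8. metric columns in first-appearance order: load_avg, net_mbps, temp_c, mem_gb, disk_io; column 1 is load_avg.
Long rows with device=UM8, metric=load_avg: max(31.1, 2.1) = 31.1.

31.1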